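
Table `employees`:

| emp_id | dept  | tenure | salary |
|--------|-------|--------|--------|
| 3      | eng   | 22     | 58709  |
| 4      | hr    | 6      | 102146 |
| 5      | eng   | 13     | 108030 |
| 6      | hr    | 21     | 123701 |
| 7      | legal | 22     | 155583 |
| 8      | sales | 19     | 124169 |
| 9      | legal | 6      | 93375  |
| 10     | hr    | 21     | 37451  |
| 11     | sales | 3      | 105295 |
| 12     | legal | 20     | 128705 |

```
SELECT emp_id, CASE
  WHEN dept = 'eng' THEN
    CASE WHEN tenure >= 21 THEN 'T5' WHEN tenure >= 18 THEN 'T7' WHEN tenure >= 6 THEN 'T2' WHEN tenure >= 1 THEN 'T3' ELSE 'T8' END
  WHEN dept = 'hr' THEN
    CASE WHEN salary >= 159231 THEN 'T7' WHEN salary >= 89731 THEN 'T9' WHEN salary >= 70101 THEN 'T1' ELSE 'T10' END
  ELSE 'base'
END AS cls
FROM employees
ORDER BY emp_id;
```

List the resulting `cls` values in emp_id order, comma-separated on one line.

emp_id=3: dept='eng' → inner[tenure >= 21] → T5
emp_id=4: dept='hr' → inner[salary >= 89731] → T9
emp_id=5: dept='eng' → inner[tenure >= 6] → T2
emp_id=6: dept='hr' → inner[salary >= 89731] → T9
emp_id=7: dept='legal' → outer ELSE → base
emp_id=8: dept='sales' → outer ELSE → base
emp_id=9: dept='legal' → outer ELSE → base
emp_id=10: dept='hr' → inner[ELSE] → T10
emp_id=11: dept='sales' → outer ELSE → base
emp_id=12: dept='legal' → outer ELSE → base

T5, T9, T2, T9, base, base, base, T10, base, base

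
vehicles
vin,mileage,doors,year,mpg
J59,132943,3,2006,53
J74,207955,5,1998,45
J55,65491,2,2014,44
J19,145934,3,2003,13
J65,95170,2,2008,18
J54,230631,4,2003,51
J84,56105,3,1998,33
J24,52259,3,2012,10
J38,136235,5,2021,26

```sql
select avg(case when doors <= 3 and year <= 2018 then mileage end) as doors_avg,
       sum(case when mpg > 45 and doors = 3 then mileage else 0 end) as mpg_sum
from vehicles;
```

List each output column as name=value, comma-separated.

[doors_avg: doors <= 3 and year <= 2018]
vin=J59: ✓ → 132943
vin=J74: ✗
vin=J55: ✓ → 65491
vin=J19: ✓ → 145934
vin=J65: ✓ → 95170
vin=J54: ✗
vin=J84: ✓ → 56105
vin=J24: ✓ → 52259
vin=J38: ✗
doors_avg = (132943 + 65491 + 145934 + 95170 + 56105 + 52259) / 6 = 91317
—
[mpg_sum: mpg > 45 and doors = 3]
vin=J59: ✓ → 132943
vin=J74: ✗
vin=J55: ✗
vin=J19: ✗
vin=J65: ✗
vin=J54: ✗
vin=J84: ✗
vin=J24: ✗
vin=J38: ✗
mpg_sum = 132943

doors_avg=91317, mpg_sum=132943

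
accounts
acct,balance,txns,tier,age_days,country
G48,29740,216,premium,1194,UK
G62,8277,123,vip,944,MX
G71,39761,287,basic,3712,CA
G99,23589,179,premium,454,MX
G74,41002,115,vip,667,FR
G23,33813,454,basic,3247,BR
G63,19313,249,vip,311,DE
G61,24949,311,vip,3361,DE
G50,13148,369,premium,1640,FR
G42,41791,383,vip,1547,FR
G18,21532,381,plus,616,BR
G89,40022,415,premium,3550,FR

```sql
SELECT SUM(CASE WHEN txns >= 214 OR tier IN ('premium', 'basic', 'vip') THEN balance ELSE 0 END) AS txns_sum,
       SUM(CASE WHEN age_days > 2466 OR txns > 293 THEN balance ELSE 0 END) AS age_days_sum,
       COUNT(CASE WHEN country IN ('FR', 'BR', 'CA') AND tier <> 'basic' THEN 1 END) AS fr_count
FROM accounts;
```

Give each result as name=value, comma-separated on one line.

txns_sum=336937, age_days_sum=215016, fr_count=5

[txns_sum: txns >= 214 OR tier IN ('premium', 'basic', 'vip')]
acct=G48: ✓ → 29740
acct=G62: ✓ → 8277
acct=G71: ✓ → 39761
acct=G99: ✓ → 23589
acct=G74: ✓ → 41002
acct=G23: ✓ → 33813
acct=G63: ✓ → 19313
acct=G61: ✓ → 24949
acct=G50: ✓ → 13148
acct=G42: ✓ → 41791
acct=G18: ✓ → 21532
acct=G89: ✓ → 40022
txns_sum = 29740 + 8277 + 39761 + 23589 + 41002 + 33813 + 19313 + 24949 + 13148 + 41791 + 21532 + 40022 = 336937
—
[age_days_sum: age_days > 2466 OR txns > 293]
acct=G48: ✗
acct=G62: ✗
acct=G71: ✓ → 39761
acct=G99: ✗
acct=G74: ✗
acct=G23: ✓ → 33813
acct=G63: ✗
acct=G61: ✓ → 24949
acct=G50: ✓ → 13148
acct=G42: ✓ → 41791
acct=G18: ✓ → 21532
acct=G89: ✓ → 40022
age_days_sum = 39761 + 33813 + 24949 + 13148 + 41791 + 21532 + 40022 = 215016
—
[fr_count: country IN ('FR', 'BR', 'CA') AND tier <> 'basic']
acct=G48: ✗
acct=G62: ✗
acct=G71: ✗
acct=G99: ✗
acct=G74: ✓ → 1
acct=G23: ✗
acct=G63: ✗
acct=G61: ✗
acct=G50: ✓ → 1
acct=G42: ✓ → 1
acct=G18: ✓ → 1
acct=G89: ✓ → 1
fr_count = COUNT(1, 1, 1, 1, 1) = 5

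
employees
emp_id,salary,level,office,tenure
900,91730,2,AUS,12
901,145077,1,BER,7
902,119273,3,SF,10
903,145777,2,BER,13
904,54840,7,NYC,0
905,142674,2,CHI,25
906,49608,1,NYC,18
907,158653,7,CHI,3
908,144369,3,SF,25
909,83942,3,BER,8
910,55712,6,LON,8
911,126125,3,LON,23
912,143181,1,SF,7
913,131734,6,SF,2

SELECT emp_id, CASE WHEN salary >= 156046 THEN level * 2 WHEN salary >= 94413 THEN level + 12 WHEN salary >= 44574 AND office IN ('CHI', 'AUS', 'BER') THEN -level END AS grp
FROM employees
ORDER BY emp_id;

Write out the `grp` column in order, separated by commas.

-2, 13, 15, 14, NULL, 14, NULL, 14, 15, -3, NULL, 15, 13, 18

emp_id=900: salary >= 44574 AND office IN ('CHI', 'AUS', 'BER') → -2
emp_id=901: salary >= 94413 → 13
emp_id=902: salary >= 94413 → 15
emp_id=903: salary >= 94413 → 14
emp_id=904: (no match → NULL) → NULL
emp_id=905: salary >= 94413 → 14
emp_id=906: (no match → NULL) → NULL
emp_id=907: salary >= 156046 → 14
emp_id=908: salary >= 94413 → 15
emp_id=909: salary >= 44574 AND office IN ('CHI', 'AUS', 'BER') → -3
emp_id=910: (no match → NULL) → NULL
emp_id=911: salary >= 94413 → 15
emp_id=912: salary >= 94413 → 13
emp_id=913: salary >= 94413 → 18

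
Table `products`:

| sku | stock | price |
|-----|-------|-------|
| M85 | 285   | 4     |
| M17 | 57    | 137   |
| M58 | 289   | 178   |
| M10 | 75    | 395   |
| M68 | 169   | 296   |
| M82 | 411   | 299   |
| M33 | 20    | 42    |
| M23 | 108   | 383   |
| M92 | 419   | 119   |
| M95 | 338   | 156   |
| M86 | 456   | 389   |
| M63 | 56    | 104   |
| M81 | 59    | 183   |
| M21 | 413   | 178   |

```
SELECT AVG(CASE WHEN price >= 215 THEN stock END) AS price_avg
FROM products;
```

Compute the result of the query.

sku=M85: ✗
sku=M17: ✗
sku=M58: ✗
sku=M10: ✓ → 75
sku=M68: ✓ → 169
sku=M82: ✓ → 411
sku=M33: ✗
sku=M23: ✓ → 108
sku=M92: ✗
sku=M95: ✗
sku=M86: ✓ → 456
sku=M63: ✗
sku=M81: ✗
sku=M21: ✗
price_avg = (75 + 169 + 411 + 108 + 456) / 5 = 243.8

243.8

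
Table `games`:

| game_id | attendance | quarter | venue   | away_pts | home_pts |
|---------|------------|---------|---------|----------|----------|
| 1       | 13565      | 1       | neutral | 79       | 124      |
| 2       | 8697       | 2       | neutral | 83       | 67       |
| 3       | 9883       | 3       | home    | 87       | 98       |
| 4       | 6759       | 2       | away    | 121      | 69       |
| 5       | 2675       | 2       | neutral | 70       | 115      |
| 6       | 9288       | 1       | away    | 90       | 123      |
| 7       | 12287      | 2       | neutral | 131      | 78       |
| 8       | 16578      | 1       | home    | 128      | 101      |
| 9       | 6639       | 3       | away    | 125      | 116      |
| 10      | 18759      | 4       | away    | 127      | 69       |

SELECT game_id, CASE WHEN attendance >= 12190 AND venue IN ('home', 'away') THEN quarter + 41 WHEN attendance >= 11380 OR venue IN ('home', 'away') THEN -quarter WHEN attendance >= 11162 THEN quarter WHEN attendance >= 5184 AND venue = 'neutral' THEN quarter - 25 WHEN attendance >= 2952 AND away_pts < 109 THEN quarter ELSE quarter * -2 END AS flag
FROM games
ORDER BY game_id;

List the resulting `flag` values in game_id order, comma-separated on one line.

game_id=1: attendance >= 11380 OR venue IN ('home', 'away') → -1
game_id=2: attendance >= 5184 AND venue = 'neutral' → -23
game_id=3: attendance >= 11380 OR venue IN ('home', 'away') → -3
game_id=4: attendance >= 11380 OR venue IN ('home', 'away') → -2
game_id=5: ELSE → -4
game_id=6: attendance >= 11380 OR venue IN ('home', 'away') → -1
game_id=7: attendance >= 11380 OR venue IN ('home', 'away') → -2
game_id=8: attendance >= 12190 AND venue IN ('home', 'away') → 42
game_id=9: attendance >= 11380 OR venue IN ('home', 'away') → -3
game_id=10: attendance >= 12190 AND venue IN ('home', 'away') → 45

-1, -23, -3, -2, -4, -1, -2, 42, -3, 45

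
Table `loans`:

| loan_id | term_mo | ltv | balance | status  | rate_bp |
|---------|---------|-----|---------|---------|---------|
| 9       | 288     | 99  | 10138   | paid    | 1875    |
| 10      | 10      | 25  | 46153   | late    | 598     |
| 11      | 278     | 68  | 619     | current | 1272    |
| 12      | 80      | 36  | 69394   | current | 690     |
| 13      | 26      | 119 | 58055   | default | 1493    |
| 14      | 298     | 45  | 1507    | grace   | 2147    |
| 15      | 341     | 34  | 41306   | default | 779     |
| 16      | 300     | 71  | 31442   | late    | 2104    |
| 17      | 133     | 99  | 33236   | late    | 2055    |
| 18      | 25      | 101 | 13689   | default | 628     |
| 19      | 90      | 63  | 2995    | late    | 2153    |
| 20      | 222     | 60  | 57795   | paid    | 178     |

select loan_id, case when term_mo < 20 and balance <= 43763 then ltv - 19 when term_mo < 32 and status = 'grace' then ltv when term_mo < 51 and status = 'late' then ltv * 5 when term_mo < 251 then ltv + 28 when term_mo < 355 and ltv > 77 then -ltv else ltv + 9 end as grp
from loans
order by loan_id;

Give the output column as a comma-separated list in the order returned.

loan_id=9: term_mo < 355 and ltv > 77 → -99
loan_id=10: term_mo < 51 and status = 'late' → 125
loan_id=11: ELSE → 77
loan_id=12: term_mo < 251 → 64
loan_id=13: term_mo < 251 → 147
loan_id=14: ELSE → 54
loan_id=15: ELSE → 43
loan_id=16: ELSE → 80
loan_id=17: term_mo < 251 → 127
loan_id=18: term_mo < 251 → 129
loan_id=19: term_mo < 251 → 91
loan_id=20: term_mo < 251 → 88

-99, 125, 77, 64, 147, 54, 43, 80, 127, 129, 91, 88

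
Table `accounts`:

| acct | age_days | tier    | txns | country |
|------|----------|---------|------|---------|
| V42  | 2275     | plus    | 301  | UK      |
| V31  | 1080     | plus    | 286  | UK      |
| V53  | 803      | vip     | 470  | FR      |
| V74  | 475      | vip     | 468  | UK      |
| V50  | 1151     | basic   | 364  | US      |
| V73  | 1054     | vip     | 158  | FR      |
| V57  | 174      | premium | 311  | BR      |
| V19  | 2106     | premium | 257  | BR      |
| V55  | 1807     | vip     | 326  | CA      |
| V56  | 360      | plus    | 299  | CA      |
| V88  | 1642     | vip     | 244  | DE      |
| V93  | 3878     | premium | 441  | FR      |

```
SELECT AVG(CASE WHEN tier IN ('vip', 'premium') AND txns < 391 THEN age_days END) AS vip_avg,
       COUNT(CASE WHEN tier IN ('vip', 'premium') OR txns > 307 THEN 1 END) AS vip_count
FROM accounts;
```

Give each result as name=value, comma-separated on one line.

[vip_avg: tier IN ('vip', 'premium') AND txns < 391]
acct=V42: ✗
acct=V31: ✗
acct=V53: ✗
acct=V74: ✗
acct=V50: ✗
acct=V73: ✓ → 1054
acct=V57: ✓ → 174
acct=V19: ✓ → 2106
acct=V55: ✓ → 1807
acct=V56: ✗
acct=V88: ✓ → 1642
acct=V93: ✗
vip_avg = (1054 + 174 + 2106 + 1807 + 1642) / 5 = 1356.6
—
[vip_count: tier IN ('vip', 'premium') OR txns > 307]
acct=V42: ✗
acct=V31: ✗
acct=V53: ✓ → 1
acct=V74: ✓ → 1
acct=V50: ✓ → 1
acct=V73: ✓ → 1
acct=V57: ✓ → 1
acct=V19: ✓ → 1
acct=V55: ✓ → 1
acct=V56: ✗
acct=V88: ✓ → 1
acct=V93: ✓ → 1
vip_count = COUNT(1, 1, 1, 1, 1, 1, 1, 1, 1) = 9

vip_avg=1356.6, vip_count=9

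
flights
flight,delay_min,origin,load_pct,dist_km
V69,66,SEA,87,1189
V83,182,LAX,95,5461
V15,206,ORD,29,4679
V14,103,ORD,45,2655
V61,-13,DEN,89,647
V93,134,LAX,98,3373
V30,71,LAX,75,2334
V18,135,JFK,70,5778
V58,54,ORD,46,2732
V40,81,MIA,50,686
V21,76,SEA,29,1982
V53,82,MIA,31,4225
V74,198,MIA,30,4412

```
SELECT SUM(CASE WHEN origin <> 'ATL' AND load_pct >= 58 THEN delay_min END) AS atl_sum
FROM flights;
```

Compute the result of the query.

flight=V69: ✓ → 66
flight=V83: ✓ → 182
flight=V15: ✗
flight=V14: ✗
flight=V61: ✓ → -13
flight=V93: ✓ → 134
flight=V30: ✓ → 71
flight=V18: ✓ → 135
flight=V58: ✗
flight=V40: ✗
flight=V21: ✗
flight=V53: ✗
flight=V74: ✗
atl_sum = 66 + 182 + -13 + 134 + 71 + 135 = 575

575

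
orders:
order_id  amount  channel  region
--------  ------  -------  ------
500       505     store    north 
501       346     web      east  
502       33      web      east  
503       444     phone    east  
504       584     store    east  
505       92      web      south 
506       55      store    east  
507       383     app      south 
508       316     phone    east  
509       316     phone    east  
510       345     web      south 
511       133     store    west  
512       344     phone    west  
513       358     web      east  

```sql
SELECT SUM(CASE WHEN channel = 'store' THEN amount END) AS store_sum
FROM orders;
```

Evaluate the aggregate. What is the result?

order_id=500: ✓ → 505
order_id=501: ✗
order_id=502: ✗
order_id=503: ✗
order_id=504: ✓ → 584
order_id=505: ✗
order_id=506: ✓ → 55
order_id=507: ✗
order_id=508: ✗
order_id=509: ✗
order_id=510: ✗
order_id=511: ✓ → 133
order_id=512: ✗
order_id=513: ✗
store_sum = 505 + 584 + 55 + 133 = 1277

1277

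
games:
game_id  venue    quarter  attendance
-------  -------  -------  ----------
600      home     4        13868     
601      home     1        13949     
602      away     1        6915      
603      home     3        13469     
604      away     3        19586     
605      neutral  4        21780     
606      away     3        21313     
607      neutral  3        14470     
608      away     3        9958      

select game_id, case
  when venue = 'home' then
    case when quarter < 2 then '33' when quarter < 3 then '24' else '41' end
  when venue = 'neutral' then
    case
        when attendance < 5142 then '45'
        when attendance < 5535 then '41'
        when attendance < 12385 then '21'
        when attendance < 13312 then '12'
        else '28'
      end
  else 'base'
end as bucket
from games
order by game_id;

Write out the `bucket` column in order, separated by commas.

game_id=600: venue='home' → inner[ELSE] → 41
game_id=601: venue='home' → inner[quarter < 2] → 33
game_id=602: venue='away' → outer ELSE → base
game_id=603: venue='home' → inner[ELSE] → 41
game_id=604: venue='away' → outer ELSE → base
game_id=605: venue='neutral' → inner[ELSE] → 28
game_id=606: venue='away' → outer ELSE → base
game_id=607: venue='neutral' → inner[ELSE] → 28
game_id=608: venue='away' → outer ELSE → base

41, 33, base, 41, base, 28, base, 28, base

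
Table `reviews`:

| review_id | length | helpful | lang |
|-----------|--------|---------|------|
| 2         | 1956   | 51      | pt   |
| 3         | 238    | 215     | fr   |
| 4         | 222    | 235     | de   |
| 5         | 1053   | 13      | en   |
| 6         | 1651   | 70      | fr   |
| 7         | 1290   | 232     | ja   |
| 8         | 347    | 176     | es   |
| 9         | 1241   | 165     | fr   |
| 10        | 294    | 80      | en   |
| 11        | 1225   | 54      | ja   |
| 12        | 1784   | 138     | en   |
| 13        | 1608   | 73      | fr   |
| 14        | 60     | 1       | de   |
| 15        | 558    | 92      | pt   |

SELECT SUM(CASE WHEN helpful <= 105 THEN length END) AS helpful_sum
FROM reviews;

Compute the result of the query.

review_id=2: ✓ → 1956
review_id=3: ✗
review_id=4: ✗
review_id=5: ✓ → 1053
review_id=6: ✓ → 1651
review_id=7: ✗
review_id=8: ✗
review_id=9: ✗
review_id=10: ✓ → 294
review_id=11: ✓ → 1225
review_id=12: ✗
review_id=13: ✓ → 1608
review_id=14: ✓ → 60
review_id=15: ✓ → 558
helpful_sum = 1956 + 1053 + 1651 + 294 + 1225 + 1608 + 60 + 558 = 8405

8405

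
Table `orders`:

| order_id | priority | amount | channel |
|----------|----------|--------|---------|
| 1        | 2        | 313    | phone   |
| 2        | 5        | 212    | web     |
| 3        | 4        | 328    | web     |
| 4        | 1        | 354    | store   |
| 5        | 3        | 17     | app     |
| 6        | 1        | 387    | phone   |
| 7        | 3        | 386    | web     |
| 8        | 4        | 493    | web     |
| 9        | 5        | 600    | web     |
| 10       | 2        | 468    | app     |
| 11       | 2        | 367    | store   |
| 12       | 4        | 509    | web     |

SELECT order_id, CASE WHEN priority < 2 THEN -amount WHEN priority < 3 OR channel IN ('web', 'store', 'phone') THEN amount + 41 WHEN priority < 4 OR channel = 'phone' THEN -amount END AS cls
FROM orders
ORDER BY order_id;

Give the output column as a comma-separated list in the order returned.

354, 253, 369, -354, -17, -387, 427, 534, 641, 509, 408, 550

order_id=1: priority < 3 OR channel IN ('web', 'store', 'phone') → 354
order_id=2: priority < 3 OR channel IN ('web', 'store', 'phone') → 253
order_id=3: priority < 3 OR channel IN ('web', 'store', 'phone') → 369
order_id=4: priority < 2 → -354
order_id=5: priority < 4 OR channel = 'phone' → -17
order_id=6: priority < 2 → -387
order_id=7: priority < 3 OR channel IN ('web', 'store', 'phone') → 427
order_id=8: priority < 3 OR channel IN ('web', 'store', 'phone') → 534
order_id=9: priority < 3 OR channel IN ('web', 'store', 'phone') → 641
order_id=10: priority < 3 OR channel IN ('web', 'store', 'phone') → 509
order_id=11: priority < 3 OR channel IN ('web', 'store', 'phone') → 408
order_id=12: priority < 3 OR channel IN ('web', 'store', 'phone') → 550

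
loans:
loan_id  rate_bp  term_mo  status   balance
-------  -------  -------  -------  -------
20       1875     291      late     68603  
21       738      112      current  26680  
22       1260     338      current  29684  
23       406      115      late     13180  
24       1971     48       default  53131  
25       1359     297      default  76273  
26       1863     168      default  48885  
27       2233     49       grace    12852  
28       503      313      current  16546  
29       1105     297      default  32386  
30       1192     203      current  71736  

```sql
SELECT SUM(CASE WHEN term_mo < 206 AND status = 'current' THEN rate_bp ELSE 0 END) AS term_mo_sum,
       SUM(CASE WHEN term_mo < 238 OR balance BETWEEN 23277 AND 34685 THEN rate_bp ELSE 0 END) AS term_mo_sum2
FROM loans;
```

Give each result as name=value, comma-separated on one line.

[term_mo_sum: term_mo < 206 AND status = 'current']
loan_id=20: ✗
loan_id=21: ✓ → 738
loan_id=22: ✗
loan_id=23: ✗
loan_id=24: ✗
loan_id=25: ✗
loan_id=26: ✗
loan_id=27: ✗
loan_id=28: ✗
loan_id=29: ✗
loan_id=30: ✓ → 1192
term_mo_sum = 738 + 1192 = 1930
—
[term_mo_sum2: term_mo < 238 OR balance BETWEEN 23277 AND 34685]
loan_id=20: ✗
loan_id=21: ✓ → 738
loan_id=22: ✓ → 1260
loan_id=23: ✓ → 406
loan_id=24: ✓ → 1971
loan_id=25: ✗
loan_id=26: ✓ → 1863
loan_id=27: ✓ → 2233
loan_id=28: ✗
loan_id=29: ✓ → 1105
loan_id=30: ✓ → 1192
term_mo_sum2 = 738 + 1260 + 406 + 1971 + 1863 + 2233 + 1105 + 1192 = 10768

term_mo_sum=1930, term_mo_sum2=10768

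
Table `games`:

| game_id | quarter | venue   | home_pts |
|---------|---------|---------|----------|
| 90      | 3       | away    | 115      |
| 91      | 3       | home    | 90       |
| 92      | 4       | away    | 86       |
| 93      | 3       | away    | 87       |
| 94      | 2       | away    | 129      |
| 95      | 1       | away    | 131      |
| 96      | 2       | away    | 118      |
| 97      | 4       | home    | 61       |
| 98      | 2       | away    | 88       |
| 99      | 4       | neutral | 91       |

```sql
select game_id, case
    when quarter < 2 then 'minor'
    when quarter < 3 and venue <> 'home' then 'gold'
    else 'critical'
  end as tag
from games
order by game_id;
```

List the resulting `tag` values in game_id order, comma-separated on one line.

critical, critical, critical, critical, gold, minor, gold, critical, gold, critical

game_id=90: ELSE → critical
game_id=91: ELSE → critical
game_id=92: ELSE → critical
game_id=93: ELSE → critical
game_id=94: quarter < 3 and venue <> 'home' → gold
game_id=95: quarter < 2 → minor
game_id=96: quarter < 3 and venue <> 'home' → gold
game_id=97: ELSE → critical
game_id=98: quarter < 3 and venue <> 'home' → gold
game_id=99: ELSE → critical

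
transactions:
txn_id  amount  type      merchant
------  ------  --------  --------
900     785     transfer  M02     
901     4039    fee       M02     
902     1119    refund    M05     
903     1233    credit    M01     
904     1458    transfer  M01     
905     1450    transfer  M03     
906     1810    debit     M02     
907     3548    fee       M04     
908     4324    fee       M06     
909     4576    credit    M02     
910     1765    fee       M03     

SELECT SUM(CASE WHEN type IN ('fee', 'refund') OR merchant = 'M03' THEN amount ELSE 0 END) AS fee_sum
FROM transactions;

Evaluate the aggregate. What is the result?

16245

txn_id=900: ✗
txn_id=901: ✓ → 4039
txn_id=902: ✓ → 1119
txn_id=903: ✗
txn_id=904: ✗
txn_id=905: ✓ → 1450
txn_id=906: ✗
txn_id=907: ✓ → 3548
txn_id=908: ✓ → 4324
txn_id=909: ✗
txn_id=910: ✓ → 1765
fee_sum = 4039 + 1119 + 1450 + 3548 + 4324 + 1765 = 16245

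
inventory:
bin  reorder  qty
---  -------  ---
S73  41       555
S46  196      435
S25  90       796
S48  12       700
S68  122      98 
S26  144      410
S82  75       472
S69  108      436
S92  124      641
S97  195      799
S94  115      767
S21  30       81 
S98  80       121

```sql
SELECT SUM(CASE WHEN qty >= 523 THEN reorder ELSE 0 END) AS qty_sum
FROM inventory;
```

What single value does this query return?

577

bin=S73: ✓ → 41
bin=S46: ✗
bin=S25: ✓ → 90
bin=S48: ✓ → 12
bin=S68: ✗
bin=S26: ✗
bin=S82: ✗
bin=S69: ✗
bin=S92: ✓ → 124
bin=S97: ✓ → 195
bin=S94: ✓ → 115
bin=S21: ✗
bin=S98: ✗
qty_sum = 41 + 90 + 12 + 124 + 195 + 115 = 577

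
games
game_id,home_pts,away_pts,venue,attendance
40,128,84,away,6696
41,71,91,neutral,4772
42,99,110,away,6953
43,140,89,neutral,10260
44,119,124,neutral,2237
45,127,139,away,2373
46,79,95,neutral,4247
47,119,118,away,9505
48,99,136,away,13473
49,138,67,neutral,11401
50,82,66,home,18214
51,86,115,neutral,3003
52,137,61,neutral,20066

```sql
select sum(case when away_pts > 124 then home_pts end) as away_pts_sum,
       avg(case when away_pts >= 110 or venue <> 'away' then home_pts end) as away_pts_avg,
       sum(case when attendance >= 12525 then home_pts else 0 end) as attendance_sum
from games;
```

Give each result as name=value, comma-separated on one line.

[away_pts_sum: away_pts > 124]
game_id=40: ✗
game_id=41: ✗
game_id=42: ✗
game_id=43: ✗
game_id=44: ✗
game_id=45: ✓ → 127
game_id=46: ✗
game_id=47: ✗
game_id=48: ✓ → 99
game_id=49: ✗
game_id=50: ✗
game_id=51: ✗
game_id=52: ✗
away_pts_sum = 127 + 99 = 226
—
[away_pts_avg: away_pts >= 110 or venue <> 'away']
game_id=40: ✗
game_id=41: ✓ → 71
game_id=42: ✓ → 99
game_id=43: ✓ → 140
game_id=44: ✓ → 119
game_id=45: ✓ → 127
game_id=46: ✓ → 79
game_id=47: ✓ → 119
game_id=48: ✓ → 99
game_id=49: ✓ → 138
game_id=50: ✓ → 82
game_id=51: ✓ → 86
game_id=52: ✓ → 137
away_pts_avg = (71 + 99 + 140 + 119 + 127 + 79 + 119 + 99 + 138 + 82 + 86 + 137) / 12 = 108
—
[attendance_sum: attendance >= 12525]
game_id=40: ✗
game_id=41: ✗
game_id=42: ✗
game_id=43: ✗
game_id=44: ✗
game_id=45: ✗
game_id=46: ✗
game_id=47: ✗
game_id=48: ✓ → 99
game_id=49: ✗
game_id=50: ✓ → 82
game_id=51: ✗
game_id=52: ✓ → 137
attendance_sum = 99 + 82 + 137 = 318

away_pts_sum=226, away_pts_avg=108, attendance_sum=318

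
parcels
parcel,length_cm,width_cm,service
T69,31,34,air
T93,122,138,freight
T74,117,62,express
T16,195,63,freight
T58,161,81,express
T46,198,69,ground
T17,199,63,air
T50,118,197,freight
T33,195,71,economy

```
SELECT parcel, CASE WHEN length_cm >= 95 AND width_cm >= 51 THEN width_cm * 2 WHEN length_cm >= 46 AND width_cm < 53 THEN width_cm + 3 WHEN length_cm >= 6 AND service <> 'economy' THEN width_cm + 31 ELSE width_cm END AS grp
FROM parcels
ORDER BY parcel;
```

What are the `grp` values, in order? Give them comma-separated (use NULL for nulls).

parcel=T16: length_cm >= 95 AND width_cm >= 51 → 126
parcel=T17: length_cm >= 95 AND width_cm >= 51 → 126
parcel=T33: length_cm >= 95 AND width_cm >= 51 → 142
parcel=T46: length_cm >= 95 AND width_cm >= 51 → 138
parcel=T50: length_cm >= 95 AND width_cm >= 51 → 394
parcel=T58: length_cm >= 95 AND width_cm >= 51 → 162
parcel=T69: length_cm >= 6 AND service <> 'economy' → 65
parcel=T74: length_cm >= 95 AND width_cm >= 51 → 124
parcel=T93: length_cm >= 95 AND width_cm >= 51 → 276

126, 126, 142, 138, 394, 162, 65, 124, 276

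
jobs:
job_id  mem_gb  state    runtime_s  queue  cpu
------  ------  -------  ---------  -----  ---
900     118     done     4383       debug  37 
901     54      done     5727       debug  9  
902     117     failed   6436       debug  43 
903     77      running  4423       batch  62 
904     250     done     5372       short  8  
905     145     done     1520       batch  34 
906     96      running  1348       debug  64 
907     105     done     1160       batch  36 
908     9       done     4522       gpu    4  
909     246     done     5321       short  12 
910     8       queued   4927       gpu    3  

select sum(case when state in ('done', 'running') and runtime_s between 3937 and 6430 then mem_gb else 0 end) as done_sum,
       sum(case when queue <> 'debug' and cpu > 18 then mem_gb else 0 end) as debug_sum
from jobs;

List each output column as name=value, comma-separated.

[done_sum: state in ('done', 'running') and runtime_s between 3937 and 6430]
job_id=900: ✓ → 118
job_id=901: ✓ → 54
job_id=902: ✗
job_id=903: ✓ → 77
job_id=904: ✓ → 250
job_id=905: ✗
job_id=906: ✗
job_id=907: ✗
job_id=908: ✓ → 9
job_id=909: ✓ → 246
job_id=910: ✗
done_sum = 118 + 54 + 77 + 250 + 9 + 246 = 754
—
[debug_sum: queue <> 'debug' and cpu > 18]
job_id=900: ✗
job_id=901: ✗
job_id=902: ✗
job_id=903: ✓ → 77
job_id=904: ✗
job_id=905: ✓ → 145
job_id=906: ✗
job_id=907: ✓ → 105
job_id=908: ✗
job_id=909: ✗
job_id=910: ✗
debug_sum = 77 + 145 + 105 = 327

done_sum=754, debug_sum=327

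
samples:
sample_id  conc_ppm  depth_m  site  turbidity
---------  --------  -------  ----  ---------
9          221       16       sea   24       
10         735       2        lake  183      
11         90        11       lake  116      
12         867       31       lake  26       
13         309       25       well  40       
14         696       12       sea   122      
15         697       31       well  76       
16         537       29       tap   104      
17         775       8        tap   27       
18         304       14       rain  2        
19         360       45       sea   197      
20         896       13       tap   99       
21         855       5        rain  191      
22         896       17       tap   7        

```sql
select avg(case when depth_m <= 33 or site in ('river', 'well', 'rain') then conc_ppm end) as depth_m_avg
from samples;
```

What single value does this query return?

606

sample_id=9: ✓ → 221
sample_id=10: ✓ → 735
sample_id=11: ✓ → 90
sample_id=12: ✓ → 867
sample_id=13: ✓ → 309
sample_id=14: ✓ → 696
sample_id=15: ✓ → 697
sample_id=16: ✓ → 537
sample_id=17: ✓ → 775
sample_id=18: ✓ → 304
sample_id=19: ✗
sample_id=20: ✓ → 896
sample_id=21: ✓ → 855
sample_id=22: ✓ → 896
depth_m_avg = (221 + 735 + 90 + 867 + 309 + 696 + 697 + 537 + 775 + 304 + 896 + 855 + 896) / 13 = 606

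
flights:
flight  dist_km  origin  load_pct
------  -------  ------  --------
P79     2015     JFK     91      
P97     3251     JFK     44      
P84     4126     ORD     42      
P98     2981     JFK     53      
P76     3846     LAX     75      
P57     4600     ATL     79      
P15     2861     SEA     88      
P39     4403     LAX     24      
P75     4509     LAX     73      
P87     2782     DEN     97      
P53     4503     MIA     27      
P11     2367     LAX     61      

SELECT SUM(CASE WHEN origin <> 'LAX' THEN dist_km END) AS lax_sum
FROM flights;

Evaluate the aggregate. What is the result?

27119

flight=P79: ✓ → 2015
flight=P97: ✓ → 3251
flight=P84: ✓ → 4126
flight=P98: ✓ → 2981
flight=P76: ✗
flight=P57: ✓ → 4600
flight=P15: ✓ → 2861
flight=P39: ✗
flight=P75: ✗
flight=P87: ✓ → 2782
flight=P53: ✓ → 4503
flight=P11: ✗
lax_sum = 2015 + 3251 + 4126 + 2981 + 4600 + 2861 + 2782 + 4503 = 27119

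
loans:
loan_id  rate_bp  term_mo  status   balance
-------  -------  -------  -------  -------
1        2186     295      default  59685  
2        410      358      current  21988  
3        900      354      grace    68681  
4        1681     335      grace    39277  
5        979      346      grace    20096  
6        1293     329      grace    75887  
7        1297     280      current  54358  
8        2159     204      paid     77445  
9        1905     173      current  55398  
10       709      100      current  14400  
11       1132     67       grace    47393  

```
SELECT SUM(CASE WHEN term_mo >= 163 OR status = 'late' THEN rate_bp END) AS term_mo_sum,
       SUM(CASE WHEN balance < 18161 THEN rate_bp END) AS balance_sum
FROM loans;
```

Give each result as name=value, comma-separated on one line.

term_mo_sum=12810, balance_sum=709

[term_mo_sum: term_mo >= 163 OR status = 'late']
loan_id=1: ✓ → 2186
loan_id=2: ✓ → 410
loan_id=3: ✓ → 900
loan_id=4: ✓ → 1681
loan_id=5: ✓ → 979
loan_id=6: ✓ → 1293
loan_id=7: ✓ → 1297
loan_id=8: ✓ → 2159
loan_id=9: ✓ → 1905
loan_id=10: ✗
loan_id=11: ✗
term_mo_sum = 2186 + 410 + 900 + 1681 + 979 + 1293 + 1297 + 2159 + 1905 = 12810
—
[balance_sum: balance < 18161]
loan_id=1: ✗
loan_id=2: ✗
loan_id=3: ✗
loan_id=4: ✗
loan_id=5: ✗
loan_id=6: ✗
loan_id=7: ✗
loan_id=8: ✗
loan_id=9: ✗
loan_id=10: ✓ → 709
loan_id=11: ✗
balance_sum = 709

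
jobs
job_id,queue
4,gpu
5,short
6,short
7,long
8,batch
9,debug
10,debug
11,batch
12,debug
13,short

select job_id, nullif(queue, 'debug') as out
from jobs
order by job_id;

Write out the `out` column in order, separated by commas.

job_id=4: queue=gpu vs debug: differ → gpu
job_id=5: queue=short vs debug: differ → short
job_id=6: queue=short vs debug: differ → short
job_id=7: queue=long vs debug: differ → long
job_id=8: queue=batch vs debug: differ → batch
job_id=9: queue=debug vs debug: equal → NULL
job_id=10: queue=debug vs debug: equal → NULL
job_id=11: queue=batch vs debug: differ → batch
job_id=12: queue=debug vs debug: equal → NULL
job_id=13: queue=short vs debug: differ → short

gpu, short, short, long, batch, NULL, NULL, batch, NULL, short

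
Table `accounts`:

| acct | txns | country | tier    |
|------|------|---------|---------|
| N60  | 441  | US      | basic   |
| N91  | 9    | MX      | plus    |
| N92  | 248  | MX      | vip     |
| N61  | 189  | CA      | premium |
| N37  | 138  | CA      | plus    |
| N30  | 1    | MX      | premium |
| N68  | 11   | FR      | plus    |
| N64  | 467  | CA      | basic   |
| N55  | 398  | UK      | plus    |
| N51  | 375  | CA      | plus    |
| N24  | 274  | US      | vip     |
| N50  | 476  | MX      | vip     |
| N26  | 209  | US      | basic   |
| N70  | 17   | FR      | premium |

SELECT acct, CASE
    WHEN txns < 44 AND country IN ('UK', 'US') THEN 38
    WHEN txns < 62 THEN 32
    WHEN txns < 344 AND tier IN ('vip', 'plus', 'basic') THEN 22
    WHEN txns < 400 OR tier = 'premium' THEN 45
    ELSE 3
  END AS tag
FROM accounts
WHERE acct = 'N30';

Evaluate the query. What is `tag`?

acct = N30: txns=1, country=MX, tier=premium.
txns < 44 AND country IN ('UK', 'US') → false
txns < 62 → true → 32

32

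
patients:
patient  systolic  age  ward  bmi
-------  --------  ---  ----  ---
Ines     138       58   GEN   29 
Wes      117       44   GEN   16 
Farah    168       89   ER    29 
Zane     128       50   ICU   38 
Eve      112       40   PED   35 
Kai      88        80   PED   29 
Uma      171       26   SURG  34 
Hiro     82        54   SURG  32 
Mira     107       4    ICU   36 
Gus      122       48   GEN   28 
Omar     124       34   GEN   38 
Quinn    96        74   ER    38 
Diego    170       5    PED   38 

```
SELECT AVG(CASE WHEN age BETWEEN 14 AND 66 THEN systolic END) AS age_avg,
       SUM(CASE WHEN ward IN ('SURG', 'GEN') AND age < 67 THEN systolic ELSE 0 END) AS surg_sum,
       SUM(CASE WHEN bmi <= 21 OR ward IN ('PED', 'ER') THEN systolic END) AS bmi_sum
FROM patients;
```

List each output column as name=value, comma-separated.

[age_avg: age BETWEEN 14 AND 66]
patient=Ines: ✓ → 138
patient=Wes: ✓ → 117
patient=Farah: ✗
patient=Zane: ✓ → 128
patient=Eve: ✓ → 112
patient=Kai: ✗
patient=Uma: ✓ → 171
patient=Hiro: ✓ → 82
patient=Mira: ✗
patient=Gus: ✓ → 122
patient=Omar: ✓ → 124
patient=Quinn: ✗
patient=Diego: ✗
age_avg = (138 + 117 + 128 + 112 + 171 + 82 + 122 + 124) / 8 = 124.25
—
[surg_sum: ward IN ('SURG', 'GEN') AND age < 67]
patient=Ines: ✓ → 138
patient=Wes: ✓ → 117
patient=Farah: ✗
patient=Zane: ✗
patient=Eve: ✗
patient=Kai: ✗
patient=Uma: ✓ → 171
patient=Hiro: ✓ → 82
patient=Mira: ✗
patient=Gus: ✓ → 122
patient=Omar: ✓ → 124
patient=Quinn: ✗
patient=Diego: ✗
surg_sum = 138 + 117 + 171 + 82 + 122 + 124 = 754
—
[bmi_sum: bmi <= 21 OR ward IN ('PED', 'ER')]
patient=Ines: ✗
patient=Wes: ✓ → 117
patient=Farah: ✓ → 168
patient=Zane: ✗
patient=Eve: ✓ → 112
patient=Kai: ✓ → 88
patient=Uma: ✗
patient=Hiro: ✗
patient=Mira: ✗
patient=Gus: ✗
patient=Omar: ✗
patient=Quinn: ✓ → 96
patient=Diego: ✓ → 170
bmi_sum = 117 + 168 + 112 + 88 + 96 + 170 = 751

age_avg=124.25, surg_sum=754, bmi_sum=751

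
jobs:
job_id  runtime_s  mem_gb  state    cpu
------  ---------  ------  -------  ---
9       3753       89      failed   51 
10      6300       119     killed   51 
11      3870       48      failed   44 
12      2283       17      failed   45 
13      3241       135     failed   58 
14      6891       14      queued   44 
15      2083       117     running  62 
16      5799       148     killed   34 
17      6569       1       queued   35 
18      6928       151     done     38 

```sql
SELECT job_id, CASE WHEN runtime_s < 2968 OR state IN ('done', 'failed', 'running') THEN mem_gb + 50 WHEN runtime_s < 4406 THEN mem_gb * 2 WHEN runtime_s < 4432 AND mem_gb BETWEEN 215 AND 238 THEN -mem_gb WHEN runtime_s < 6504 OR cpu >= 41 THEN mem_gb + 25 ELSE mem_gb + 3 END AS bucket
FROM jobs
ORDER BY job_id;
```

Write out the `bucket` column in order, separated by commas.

139, 144, 98, 67, 185, 39, 167, 173, 4, 201

job_id=9: runtime_s < 2968 OR state IN ('done', 'failed', 'running') → 139
job_id=10: runtime_s < 6504 OR cpu >= 41 → 144
job_id=11: runtime_s < 2968 OR state IN ('done', 'failed', 'running') → 98
job_id=12: runtime_s < 2968 OR state IN ('done', 'failed', 'running') → 67
job_id=13: runtime_s < 2968 OR state IN ('done', 'failed', 'running') → 185
job_id=14: runtime_s < 6504 OR cpu >= 41 → 39
job_id=15: runtime_s < 2968 OR state IN ('done', 'failed', 'running') → 167
job_id=16: runtime_s < 6504 OR cpu >= 41 → 173
job_id=17: ELSE → 4
job_id=18: runtime_s < 2968 OR state IN ('done', 'failed', 'running') → 201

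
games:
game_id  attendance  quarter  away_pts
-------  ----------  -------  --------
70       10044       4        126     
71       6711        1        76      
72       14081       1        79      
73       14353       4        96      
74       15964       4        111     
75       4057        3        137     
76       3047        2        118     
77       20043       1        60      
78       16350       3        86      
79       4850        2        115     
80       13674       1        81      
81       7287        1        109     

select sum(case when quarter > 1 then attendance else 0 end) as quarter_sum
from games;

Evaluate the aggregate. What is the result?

68665

game_id=70: ✓ → 10044
game_id=71: ✗
game_id=72: ✗
game_id=73: ✓ → 14353
game_id=74: ✓ → 15964
game_id=75: ✓ → 4057
game_id=76: ✓ → 3047
game_id=77: ✗
game_id=78: ✓ → 16350
game_id=79: ✓ → 4850
game_id=80: ✗
game_id=81: ✗
quarter_sum = 10044 + 14353 + 15964 + 4057 + 3047 + 16350 + 4850 = 68665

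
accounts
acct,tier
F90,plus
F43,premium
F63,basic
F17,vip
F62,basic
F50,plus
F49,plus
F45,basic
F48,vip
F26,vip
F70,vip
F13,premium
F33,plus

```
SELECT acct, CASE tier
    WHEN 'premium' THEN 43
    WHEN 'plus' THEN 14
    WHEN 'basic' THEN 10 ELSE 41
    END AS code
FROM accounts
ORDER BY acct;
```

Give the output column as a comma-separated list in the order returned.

43, 41, 41, 14, 43, 10, 41, 14, 14, 10, 10, 41, 14

acct=F13: tier='premium' → 43
acct=F17: ELSE → 41
acct=F26: ELSE → 41
acct=F33: tier='plus' → 14
acct=F43: tier='premium' → 43
acct=F45: tier='basic' → 10
acct=F48: ELSE → 41
acct=F49: tier='plus' → 14
acct=F50: tier='plus' → 14
acct=F62: tier='basic' → 10
acct=F63: tier='basic' → 10
acct=F70: ELSE → 41
acct=F90: tier='plus' → 14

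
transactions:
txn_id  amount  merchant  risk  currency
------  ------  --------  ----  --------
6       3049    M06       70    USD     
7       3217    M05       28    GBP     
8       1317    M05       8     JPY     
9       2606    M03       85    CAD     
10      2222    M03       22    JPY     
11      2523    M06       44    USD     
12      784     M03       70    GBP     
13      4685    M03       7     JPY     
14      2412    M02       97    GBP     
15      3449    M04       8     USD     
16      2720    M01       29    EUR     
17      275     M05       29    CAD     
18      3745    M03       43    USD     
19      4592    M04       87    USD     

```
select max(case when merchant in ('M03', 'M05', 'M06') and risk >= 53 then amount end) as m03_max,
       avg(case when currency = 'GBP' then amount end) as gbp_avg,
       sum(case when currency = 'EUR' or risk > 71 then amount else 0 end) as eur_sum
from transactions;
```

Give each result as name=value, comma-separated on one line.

[m03_max: merchant in ('M03', 'M05', 'M06') and risk >= 53]
txn_id=6: ✓ → 3049
txn_id=7: ✗
txn_id=8: ✗
txn_id=9: ✓ → 2606
txn_id=10: ✗
txn_id=11: ✗
txn_id=12: ✓ → 784
txn_id=13: ✗
txn_id=14: ✗
txn_id=15: ✗
txn_id=16: ✗
txn_id=17: ✗
txn_id=18: ✗
txn_id=19: ✗
m03_max = MAX(3049, 2606, 784) = 3049
—
[gbp_avg: currency = 'GBP']
txn_id=6: ✗
txn_id=7: ✓ → 3217
txn_id=8: ✗
txn_id=9: ✗
txn_id=10: ✗
txn_id=11: ✗
txn_id=12: ✓ → 784
txn_id=13: ✗
txn_id=14: ✓ → 2412
txn_id=15: ✗
txn_id=16: ✗
txn_id=17: ✗
txn_id=18: ✗
txn_id=19: ✗
gbp_avg = (3217 + 784 + 2412) / 3 = 2137.6666666667
—
[eur_sum: currency = 'EUR' or risk > 71]
txn_id=6: ✗
txn_id=7: ✗
txn_id=8: ✗
txn_id=9: ✓ → 2606
txn_id=10: ✗
txn_id=11: ✗
txn_id=12: ✗
txn_id=13: ✗
txn_id=14: ✓ → 2412
txn_id=15: ✗
txn_id=16: ✓ → 2720
txn_id=17: ✗
txn_id=18: ✗
txn_id=19: ✓ → 4592
eur_sum = 2606 + 2412 + 2720 + 4592 = 12330

m03_max=3049, gbp_avg=2137.6666666667, eur_sum=12330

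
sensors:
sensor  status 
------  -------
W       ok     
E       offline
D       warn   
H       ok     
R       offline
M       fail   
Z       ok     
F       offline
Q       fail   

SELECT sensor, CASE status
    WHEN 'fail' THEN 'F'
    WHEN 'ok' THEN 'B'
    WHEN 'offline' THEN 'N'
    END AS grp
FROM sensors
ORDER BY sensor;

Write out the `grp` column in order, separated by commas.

NULL, N, N, B, F, F, N, B, B

sensor=D: (no match → NULL) → NULL
sensor=E: status='offline' → N
sensor=F: status='offline' → N
sensor=H: status='ok' → B
sensor=M: status='fail' → F
sensor=Q: status='fail' → F
sensor=R: status='offline' → N
sensor=W: status='ok' → B
sensor=Z: status='ok' → B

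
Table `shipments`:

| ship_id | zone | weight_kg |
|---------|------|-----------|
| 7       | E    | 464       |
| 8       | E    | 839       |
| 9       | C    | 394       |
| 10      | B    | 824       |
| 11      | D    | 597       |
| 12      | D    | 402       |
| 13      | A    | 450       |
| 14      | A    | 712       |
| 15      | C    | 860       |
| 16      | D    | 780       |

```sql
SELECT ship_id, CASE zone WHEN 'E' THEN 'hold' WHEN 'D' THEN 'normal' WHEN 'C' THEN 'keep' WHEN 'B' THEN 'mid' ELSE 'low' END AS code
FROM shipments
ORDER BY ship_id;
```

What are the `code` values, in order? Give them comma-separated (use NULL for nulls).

ship_id=7: zone='E' → hold
ship_id=8: zone='E' → hold
ship_id=9: zone='C' → keep
ship_id=10: zone='B' → mid
ship_id=11: zone='D' → normal
ship_id=12: zone='D' → normal
ship_id=13: ELSE → low
ship_id=14: ELSE → low
ship_id=15: zone='C' → keep
ship_id=16: zone='D' → normal

hold, hold, keep, mid, normal, normal, low, low, keep, normal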